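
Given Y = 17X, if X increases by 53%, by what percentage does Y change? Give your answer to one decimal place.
53.0%

For Y = 17X:
If X → X(1 + 0.53)
Then Y → Y · (1 + 0.53)^1
     = Y · 1.5300

Percentage change = ((1 + 0.53)^1 − 1) × 100% = 53.0%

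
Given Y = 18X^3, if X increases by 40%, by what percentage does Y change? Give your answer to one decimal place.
174.4%

For Y = 18X^3:
If X → X(1 + 0.4)
Then Y → Y · (1 + 0.4)^3
     = Y · 2.7440

Percentage change = ((1 + 0.4)^3 − 1) × 100% = 174.4%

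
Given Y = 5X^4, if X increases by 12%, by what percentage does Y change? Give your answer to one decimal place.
57.4%

For Y = 5X^4:
If X → X(1 + 0.12)
Then Y → Y · (1 + 0.12)^4
     ≈ Y · 1.5735

Percentage change = ((1 + 0.12)^4 − 1) × 100% ≈ 57.4%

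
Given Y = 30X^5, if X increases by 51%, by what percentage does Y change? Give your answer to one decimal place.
685.0%

For Y = 30X^5:
If X → X(1 + 0.51)
Then Y → Y · (1 + 0.51)^5
     ≈ Y · 7.8503

Percentage change = ((1 + 0.51)^5 − 1) × 100% ≈ 685.0%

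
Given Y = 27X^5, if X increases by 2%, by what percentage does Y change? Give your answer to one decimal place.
10.4%

For Y = 27X^5:
If X → X(1 + 0.02)
Then Y → Y · (1 + 0.02)^5
     ≈ Y · 1.1041

Percentage change = ((1 + 0.02)^5 − 1) × 100% ≈ 10.4%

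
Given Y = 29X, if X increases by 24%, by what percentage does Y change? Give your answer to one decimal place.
24.0%

For Y = 29X:
If X → X(1 + 0.24)
Then Y → Y · (1 + 0.24)^1
     = Y · 1.2400

Percentage change = ((1 + 0.24)^1 − 1) × 100% = 24.0%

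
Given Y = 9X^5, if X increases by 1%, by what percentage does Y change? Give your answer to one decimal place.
5.1%

For Y = 9X^5:
If X → X(1 + 0.01)
Then Y → Y · (1 + 0.01)^5
     ≈ Y · 1.0510

Percentage change = ((1 + 0.01)^5 − 1) × 100% ≈ 5.1%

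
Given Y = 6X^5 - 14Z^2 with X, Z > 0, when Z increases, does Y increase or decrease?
Y decreases

Taking the partial derivative:
∂Y/∂Z = -28Z

∂Y/∂Z = -28Z < 0 (assuming positive values)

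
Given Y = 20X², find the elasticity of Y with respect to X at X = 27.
Elasticity = 2

Elasticity = (dY/dX) · (X/Y)

dY/dX = 40·X
At X = 27: dY/dX = 1080, Y = 14580

Elasticity = 1080 · (27 / 14580) = 2

Interpretation: for a small percentage change in X, the percentage change in Y is approximately 2.00 times as large.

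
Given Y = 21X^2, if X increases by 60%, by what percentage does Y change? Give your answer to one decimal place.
156.0%

For Y = 21X^2:
If X → X(1 + 0.6)
Then Y → Y · (1 + 0.6)^2
     = Y · 2.5600

Percentage change = ((1 + 0.6)^2 − 1) × 100% = 156.0%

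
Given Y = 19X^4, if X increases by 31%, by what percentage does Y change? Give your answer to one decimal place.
194.5%

For Y = 19X^4:
If X → X(1 + 0.31)
Then Y → Y · (1 + 0.31)^4
     ≈ Y · 2.9450

Percentage change = ((1 + 0.31)^4 − 1) × 100% ≈ 194.5%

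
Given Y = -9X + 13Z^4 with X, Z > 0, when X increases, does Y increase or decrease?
Y decreases

Taking the partial derivative:
∂Y/∂X = -9

∂Y/∂X = -9 < 0 (assuming positive values)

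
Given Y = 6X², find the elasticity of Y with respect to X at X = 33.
Elasticity = 2

Elasticity = (dY/dX) · (X/Y)

dY/dX = 12·X
At X = 33: dY/dX = 396, Y = 6534

Elasticity = 396 · (33 / 6534) = 2

Interpretation: for a small percentage change in X, the percentage change in Y is approximately 2.00 times as large.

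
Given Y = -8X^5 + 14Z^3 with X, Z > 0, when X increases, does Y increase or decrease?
Y decreases

Taking the partial derivative:
∂Y/∂X = -40X^4

∂Y/∂X = -40X^4 < 0 (assuming positive values)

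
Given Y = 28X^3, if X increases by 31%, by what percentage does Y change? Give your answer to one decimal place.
124.8%

For Y = 28X^3:
If X → X(1 + 0.31)
Then Y → Y · (1 + 0.31)^3
     ≈ Y · 2.2481

Percentage change = ((1 + 0.31)^3 − 1) × 100% ≈ 124.8%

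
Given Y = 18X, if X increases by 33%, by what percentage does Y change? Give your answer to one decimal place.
33.0%

For Y = 18X:
If X → X(1 + 0.33)
Then Y → Y · (1 + 0.33)^1
     = Y · 1.3300

Percentage change = ((1 + 0.33)^1 − 1) × 100% = 33.0%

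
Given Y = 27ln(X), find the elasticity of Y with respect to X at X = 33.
Elasticity = 1/ln(33) ≈ 0.2860

Elasticity = (dY/dX) · (X/Y)

dY/dX = 27/X
At X = 33: dY/dX = 9/11, Y = 27·ln(33)

Elasticity = (9/11) · (33 / (27·ln(33))) = 1/ln(33) ≈ 0.2860

Interpretation: for a small percentage change in X, the percentage change in Y is approximately 0.29 times as large.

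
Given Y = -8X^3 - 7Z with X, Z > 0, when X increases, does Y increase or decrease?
Y decreases

Taking the partial derivative:
∂Y/∂X = -24X^2

∂Y/∂X = -24X^2 < 0 (assuming positive values)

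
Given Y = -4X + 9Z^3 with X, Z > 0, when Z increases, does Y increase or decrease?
Y increases

Taking the partial derivative:
∂Y/∂Z = 27Z^2

∂Y/∂Z = 27Z^2 > 0 (assuming positive values)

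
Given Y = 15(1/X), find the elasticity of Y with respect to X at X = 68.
Elasticity = -1

Elasticity = (dY/dX) · (X/Y)

dY/dX = -15/X²
At X = 68: dY/dX = -15/4624, Y = 15/68

Elasticity = (-15/4624) · (68 / (15/68)) = -1

Interpretation: for a small percentage change in X, the percentage change in Y is approximately -1.00 times as large.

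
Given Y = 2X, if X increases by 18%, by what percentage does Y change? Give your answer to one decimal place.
18.0%

For Y = 2X:
If X → X(1 + 0.18)
Then Y → Y · (1 + 0.18)^1
     = Y · 1.1800

Percentage change = ((1 + 0.18)^1 − 1) × 100% = 18.0%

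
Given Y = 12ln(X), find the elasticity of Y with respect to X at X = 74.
Elasticity = 1/ln(74) ≈ 0.2323

Elasticity = (dY/dX) · (X/Y)

dY/dX = 12/X
At X = 74: dY/dX = 6/37, Y = 12·ln(74)

Elasticity = (6/37) · (74 / (12·ln(74))) = 1/ln(74) ≈ 0.2323

Interpretation: for a small percentage change in X, the percentage change in Y is approximately 0.23 times as large.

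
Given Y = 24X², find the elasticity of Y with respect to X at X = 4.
Elasticity = 2

Elasticity = (dY/dX) · (X/Y)

dY/dX = 48·X
At X = 4: dY/dX = 192, Y = 384

Elasticity = 192 · (4 / 384) = 2

Interpretation: for a small percentage change in X, the percentage change in Y is approximately 2.00 times as large.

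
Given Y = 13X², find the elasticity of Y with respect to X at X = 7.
Elasticity = 2

Elasticity = (dY/dX) · (X/Y)

dY/dX = 26·X
At X = 7: dY/dX = 182, Y = 637

Elasticity = 182 · (7 / 637) = 2

Interpretation: for a small percentage change in X, the percentage change in Y is approximately 2.00 times as large.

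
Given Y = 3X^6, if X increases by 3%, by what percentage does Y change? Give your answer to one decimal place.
19.4%

For Y = 3X^6:
If X → X(1 + 0.03)
Then Y → Y · (1 + 0.03)^6
     ≈ Y · 1.1941

Percentage change = ((1 + 0.03)^6 − 1) × 100% ≈ 19.4%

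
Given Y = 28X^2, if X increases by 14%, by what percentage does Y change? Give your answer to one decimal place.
30.0%

For Y = 28X^2:
If X → X(1 + 0.14)
Then Y → Y · (1 + 0.14)^2
     = Y · 1.2996

Percentage change = ((1 + 0.14)^2 − 1) × 100% ≈ 30.0%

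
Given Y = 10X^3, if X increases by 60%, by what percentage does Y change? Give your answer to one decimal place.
309.6%

For Y = 10X^3:
If X → X(1 + 0.6)
Then Y → Y · (1 + 0.6)^3
     = Y · 4.0960

Percentage change = ((1 + 0.6)^3 − 1) × 100% = 309.6%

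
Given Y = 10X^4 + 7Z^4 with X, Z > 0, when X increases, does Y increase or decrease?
Y increases

Taking the partial derivative:
∂Y/∂X = 40X^3

∂Y/∂X = 40X^3 > 0 (assuming positive values)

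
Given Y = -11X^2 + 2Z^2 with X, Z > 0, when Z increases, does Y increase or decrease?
Y increases

Taking the partial derivative:
∂Y/∂Z = 4Z

∂Y/∂Z = 4Z > 0 (assuming positive values)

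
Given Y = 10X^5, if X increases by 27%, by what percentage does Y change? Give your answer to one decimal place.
230.4%

For Y = 10X^5:
If X → X(1 + 0.27)
Then Y → Y · (1 + 0.27)^5
     ≈ Y · 3.3038

Percentage change = ((1 + 0.27)^5 − 1) × 100% ≈ 230.4%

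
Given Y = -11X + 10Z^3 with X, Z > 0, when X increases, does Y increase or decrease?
Y decreases

Taking the partial derivative:
∂Y/∂X = -11

∂Y/∂X = -11 < 0 (assuming positive values)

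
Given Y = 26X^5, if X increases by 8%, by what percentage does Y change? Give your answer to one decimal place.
46.9%

For Y = 26X^5:
If X → X(1 + 0.08)
Then Y → Y · (1 + 0.08)^5
     ≈ Y · 1.4693

Percentage change = ((1 + 0.08)^5 − 1) × 100% ≈ 46.9%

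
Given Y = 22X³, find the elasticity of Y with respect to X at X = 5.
Elasticity = 3

Elasticity = (dY/dX) · (X/Y)

dY/dX = 66·X²
At X = 5: dY/dX = 1650, Y = 2750

Elasticity = 1650 · (5 / 2750) = 3

Interpretation: for a small percentage change in X, the percentage change in Y is approximately 3.00 times as large.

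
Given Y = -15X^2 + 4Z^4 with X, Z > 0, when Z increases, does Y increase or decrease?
Y increases

Taking the partial derivative:
∂Y/∂Z = 16Z^3

∂Y/∂Z = 16Z^3 > 0 (assuming positive values)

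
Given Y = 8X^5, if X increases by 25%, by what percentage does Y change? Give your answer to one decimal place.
205.2%

For Y = 8X^5:
If X → X(1 + 0.25)
Then Y → Y · (1 + 0.25)^5
     ≈ Y · 3.0518

Percentage change = ((1 + 0.25)^5 − 1) × 100% ≈ 205.2%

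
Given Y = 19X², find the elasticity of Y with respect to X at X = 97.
Elasticity = 2

Elasticity = (dY/dX) · (X/Y)

dY/dX = 38·X
At X = 97: dY/dX = 3686, Y = 178771

Elasticity = 3686 · (97 / 178771) = 2

Interpretation: for a small percentage change in X, the percentage change in Y is approximately 2.00 times as large.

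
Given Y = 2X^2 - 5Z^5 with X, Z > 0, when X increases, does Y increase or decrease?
Y increases

Taking the partial derivative:
∂Y/∂X = 4X

∂Y/∂X = 4X > 0 (assuming positive values)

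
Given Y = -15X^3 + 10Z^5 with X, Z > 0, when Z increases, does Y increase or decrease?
Y increases

Taking the partial derivative:
∂Y/∂Z = 50Z^4

∂Y/∂Z = 50Z^4 > 0 (assuming positive values)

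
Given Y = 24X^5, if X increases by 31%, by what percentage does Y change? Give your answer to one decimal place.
285.8%

For Y = 24X^5:
If X → X(1 + 0.31)
Then Y → Y · (1 + 0.31)^5
     ≈ Y · 3.8579

Percentage change = ((1 + 0.31)^5 − 1) × 100% ≈ 285.8%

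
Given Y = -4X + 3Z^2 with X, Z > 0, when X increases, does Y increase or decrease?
Y decreases

Taking the partial derivative:
∂Y/∂X = -4

∂Y/∂X = -4 < 0 (assuming positive values)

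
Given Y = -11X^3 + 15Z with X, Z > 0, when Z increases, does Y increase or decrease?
Y increases

Taking the partial derivative:
∂Y/∂Z = 15

∂Y/∂Z = 15 > 0 (assuming positive values)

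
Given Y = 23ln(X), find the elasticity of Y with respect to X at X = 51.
Elasticity = 1/ln(51) ≈ 0.2543

Elasticity = (dY/dX) · (X/Y)

dY/dX = 23/X
At X = 51: dY/dX = 23/51, Y = 23·ln(51)

Elasticity = (23/51) · (51 / (23·ln(51))) = 1/ln(51) ≈ 0.2543

Interpretation: for a small percentage change in X, the percentage change in Y is approximately 0.25 times as large.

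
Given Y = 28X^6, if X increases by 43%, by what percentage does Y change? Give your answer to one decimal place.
755.1%

For Y = 28X^6:
If X → X(1 + 0.43)
Then Y → Y · (1 + 0.43)^6
     ≈ Y · 8.5510

Percentage change = ((1 + 0.43)^6 − 1) × 100% ≈ 755.1%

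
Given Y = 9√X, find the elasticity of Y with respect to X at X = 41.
Elasticity = 1/2

Elasticity = (dY/dX) · (X/Y)

dY/dX = 9/(2·√X)
At X = 41: dY/dX = 9·√41/82, Y = 9·√41

Elasticity = (9·√41/82) · (41 / (9·√41)) = 1/2

Interpretation: for a small percentage change in X, the percentage change in Y is approximately 0.50 times as large.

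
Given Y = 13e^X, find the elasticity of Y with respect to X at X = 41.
Elasticity = 41

Elasticity = (dY/dX) · (X/Y)

dY/dX = 13·e^X
At X = 41: dY/dX = 13·e^41, Y = 13·e^41

Elasticity = (13·e^41) · (41 / (13·e^41)) = 41

Interpretation: for a small percentage change in X, the percentage change in Y is approximately 41.00 times as large.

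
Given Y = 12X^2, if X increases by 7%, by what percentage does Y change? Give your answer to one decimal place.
14.5%

For Y = 12X^2:
If X → X(1 + 0.07)
Then Y → Y · (1 + 0.07)^2
     = Y · 1.1449

Percentage change = ((1 + 0.07)^2 − 1) × 100% ≈ 14.5%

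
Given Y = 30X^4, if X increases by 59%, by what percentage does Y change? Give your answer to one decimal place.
539.1%

For Y = 30X^4:
If X → X(1 + 0.59)
Then Y → Y · (1 + 0.59)^4
     ≈ Y · 6.3913

Percentage change = ((1 + 0.59)^4 − 1) × 100% ≈ 539.1%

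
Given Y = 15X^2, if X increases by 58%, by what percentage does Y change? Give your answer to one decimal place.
149.6%

For Y = 15X^2:
If X → X(1 + 0.58)
Then Y → Y · (1 + 0.58)^2
     = Y · 2.4964

Percentage change = ((1 + 0.58)^2 − 1) × 100% ≈ 149.6%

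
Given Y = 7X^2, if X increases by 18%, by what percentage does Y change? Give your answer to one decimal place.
39.2%

For Y = 7X^2:
If X → X(1 + 0.18)
Then Y → Y · (1 + 0.18)^2
     = Y · 1.3924

Percentage change = ((1 + 0.18)^2 − 1) × 100% ≈ 39.2%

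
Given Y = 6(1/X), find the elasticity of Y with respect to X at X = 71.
Elasticity = -1

Elasticity = (dY/dX) · (X/Y)

dY/dX = -6/X²
At X = 71: dY/dX = -6/5041, Y = 6/71

Elasticity = (-6/5041) · (71 / (6/71)) = -1

Interpretation: for a small percentage change in X, the percentage change in Y is approximately -1.00 times as large.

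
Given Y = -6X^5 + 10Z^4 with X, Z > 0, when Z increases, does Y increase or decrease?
Y increases

Taking the partial derivative:
∂Y/∂Z = 40Z^3

∂Y/∂Z = 40Z^3 > 0 (assuming positive values)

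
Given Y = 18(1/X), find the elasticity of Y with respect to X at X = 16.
Elasticity = -1

Elasticity = (dY/dX) · (X/Y)

dY/dX = -18/X²
At X = 16: dY/dX = -9/128, Y = 9/8

Elasticity = (-9/128) · (16 / (9/8)) = -1

Interpretation: for a small percentage change in X, the percentage change in Y is approximately -1.00 times as large.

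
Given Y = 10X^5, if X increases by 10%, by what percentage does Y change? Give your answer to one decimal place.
61.1%

For Y = 10X^5:
If X → X(1 + 0.1)
Then Y → Y · (1 + 0.1)^5
     ≈ Y · 1.6105

Percentage change = ((1 + 0.1)^5 − 1) × 100% ≈ 61.1%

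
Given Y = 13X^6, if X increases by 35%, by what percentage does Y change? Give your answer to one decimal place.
505.3%

For Y = 13X^6:
If X → X(1 + 0.35)
Then Y → Y · (1 + 0.35)^6
     ≈ Y · 6.0534

Percentage change = ((1 + 0.35)^6 − 1) × 100% ≈ 505.3%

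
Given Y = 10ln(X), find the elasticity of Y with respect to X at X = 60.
Elasticity = 1/ln(60) ≈ 0.2442

Elasticity = (dY/dX) · (X/Y)

dY/dX = 10/X
At X = 60: dY/dX = 1/6, Y = 10·ln(60)

Elasticity = (1/6) · (60 / (10·ln(60))) = 1/ln(60) ≈ 0.2442

Interpretation: for a small percentage change in X, the percentage change in Y is approximately 0.24 times as large.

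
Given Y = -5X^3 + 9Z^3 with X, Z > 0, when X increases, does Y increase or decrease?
Y decreases

Taking the partial derivative:
∂Y/∂X = -15X^2

∂Y/∂X = -15X^2 < 0 (assuming positive values)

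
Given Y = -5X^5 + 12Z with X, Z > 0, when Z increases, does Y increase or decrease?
Y increases

Taking the partial derivative:
∂Y/∂Z = 12

∂Y/∂Z = 12 > 0 (assuming positive values)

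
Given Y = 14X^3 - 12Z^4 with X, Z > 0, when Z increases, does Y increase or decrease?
Y decreases

Taking the partial derivative:
∂Y/∂Z = -48Z^3

∂Y/∂Z = -48Z^3 < 0 (assuming positive values)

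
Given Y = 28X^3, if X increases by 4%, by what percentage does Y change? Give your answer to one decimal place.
12.5%

For Y = 28X^3:
If X → X(1 + 0.04)
Then Y → Y · (1 + 0.04)^3
     ≈ Y · 1.1249

Percentage change = ((1 + 0.04)^3 − 1) × 100% ≈ 12.5%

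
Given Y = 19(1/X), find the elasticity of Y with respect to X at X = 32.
Elasticity = -1

Elasticity = (dY/dX) · (X/Y)

dY/dX = -19/X²
At X = 32: dY/dX = -19/1024, Y = 19/32

Elasticity = (-19/1024) · (32 / (19/32)) = -1

Interpretation: for a small percentage change in X, the percentage change in Y is approximately -1.00 times as large.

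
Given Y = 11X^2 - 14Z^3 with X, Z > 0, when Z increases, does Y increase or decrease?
Y decreases

Taking the partial derivative:
∂Y/∂Z = -42Z^2

∂Y/∂Z = -42Z^2 < 0 (assuming positive values)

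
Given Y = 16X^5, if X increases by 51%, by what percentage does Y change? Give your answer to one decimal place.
685.0%

For Y = 16X^5:
If X → X(1 + 0.51)
Then Y → Y · (1 + 0.51)^5
     ≈ Y · 7.8503

Percentage change = ((1 + 0.51)^5 − 1) × 100% ≈ 685.0%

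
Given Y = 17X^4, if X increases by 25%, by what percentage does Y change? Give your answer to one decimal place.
144.1%

For Y = 17X^4:
If X → X(1 + 0.25)
Then Y → Y · (1 + 0.25)^4
     ≈ Y · 2.4414

Percentage change = ((1 + 0.25)^4 − 1) × 100% ≈ 144.1%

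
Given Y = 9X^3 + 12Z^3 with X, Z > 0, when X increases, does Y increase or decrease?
Y increases

Taking the partial derivative:
∂Y/∂X = 27X^2

∂Y/∂X = 27X^2 > 0 (assuming positive values)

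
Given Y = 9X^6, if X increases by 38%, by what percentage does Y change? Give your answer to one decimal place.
590.7%

For Y = 9X^6:
If X → X(1 + 0.38)
Then Y → Y · (1 + 0.38)^6
     ≈ Y · 6.9068

Percentage change = ((1 + 0.38)^6 − 1) × 100% ≈ 590.7%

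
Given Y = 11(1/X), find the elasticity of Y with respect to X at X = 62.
Elasticity = -1

Elasticity = (dY/dX) · (X/Y)

dY/dX = -11/X²
At X = 62: dY/dX = -11/3844, Y = 11/62

Elasticity = (-11/3844) · (62 / (11/62)) = -1

Interpretation: for a small percentage change in X, the percentage change in Y is approximately -1.00 times as large.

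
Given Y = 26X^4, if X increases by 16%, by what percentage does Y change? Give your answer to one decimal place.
81.1%

For Y = 26X^4:
If X → X(1 + 0.16)
Then Y → Y · (1 + 0.16)^4
     ≈ Y · 1.8106

Percentage change = ((1 + 0.16)^4 − 1) × 100% ≈ 81.1%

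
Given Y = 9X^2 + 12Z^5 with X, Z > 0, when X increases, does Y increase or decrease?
Y increases

Taking the partial derivative:
∂Y/∂X = 18X

∂Y/∂X = 18X > 0 (assuming positive values)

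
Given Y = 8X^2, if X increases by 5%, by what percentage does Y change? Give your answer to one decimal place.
10.3%

For Y = 8X^2:
If X → X(1 + 0.05)
Then Y → Y · (1 + 0.05)^2
     = Y · 1.1025

Percentage change = ((1 + 0.05)^2 − 1) × 100% ≈ 10.3%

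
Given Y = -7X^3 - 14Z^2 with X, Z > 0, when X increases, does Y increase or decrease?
Y decreases

Taking the partial derivative:
∂Y/∂X = -21X^2

∂Y/∂X = -21X^2 < 0 (assuming positive values)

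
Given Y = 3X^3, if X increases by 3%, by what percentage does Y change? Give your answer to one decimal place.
9.3%

For Y = 3X^3:
If X → X(1 + 0.03)
Then Y → Y · (1 + 0.03)^3
     ≈ Y · 1.0927

Percentage change = ((1 + 0.03)^3 − 1) × 100% ≈ 9.3%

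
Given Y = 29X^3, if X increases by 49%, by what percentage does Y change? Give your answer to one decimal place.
230.8%

For Y = 29X^3:
If X → X(1 + 0.49)
Then Y → Y · (1 + 0.49)^3
     ≈ Y · 3.3079

Percentage change = ((1 + 0.49)^3 − 1) × 100% ≈ 230.8%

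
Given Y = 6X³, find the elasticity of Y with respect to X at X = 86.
Elasticity = 3

Elasticity = (dY/dX) · (X/Y)

dY/dX = 18·X²
At X = 86: dY/dX = 133128, Y = 3816336

Elasticity = 133128 · (86 / 3816336) = 3

Interpretation: for a small percentage change in X, the percentage change in Y is approximately 3.00 times as large.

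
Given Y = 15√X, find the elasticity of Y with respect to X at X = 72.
Elasticity = 1/2

Elasticity = (dY/dX) · (X/Y)

dY/dX = 15/(2·√X)
At X = 72: dY/dX = 5·√2/8, Y = 90·√2

Elasticity = (5·√2/8) · (72 / (90·√2)) = 1/2

Interpretation: for a small percentage change in X, the percentage change in Y is approximately 0.50 times as large.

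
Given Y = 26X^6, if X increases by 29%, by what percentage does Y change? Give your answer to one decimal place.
360.8%

For Y = 26X^6:
If X → X(1 + 0.29)
Then Y → Y · (1 + 0.29)^6
     ≈ Y · 4.6083

Percentage change = ((1 + 0.29)^6 − 1) × 100% ≈ 360.8%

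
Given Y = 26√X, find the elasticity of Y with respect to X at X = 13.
Elasticity = 1/2

Elasticity = (dY/dX) · (X/Y)

dY/dX = 13/√X
At X = 13: dY/dX = √13, Y = 26·√13

Elasticity = (√13) · (13 / (26·√13)) = 1/2

Interpretation: for a small percentage change in X, the percentage change in Y is approximately 0.50 times as large.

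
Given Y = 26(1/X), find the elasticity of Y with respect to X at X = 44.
Elasticity = -1

Elasticity = (dY/dX) · (X/Y)

dY/dX = -26/X²
At X = 44: dY/dX = -13/968, Y = 13/22

Elasticity = (-13/968) · (44 / (13/22)) = -1

Interpretation: for a small percentage change in X, the percentage change in Y is approximately -1.00 times as large.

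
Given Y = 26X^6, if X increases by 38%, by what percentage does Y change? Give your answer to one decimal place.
590.7%

For Y = 26X^6:
If X → X(1 + 0.38)
Then Y → Y · (1 + 0.38)^6
     ≈ Y · 6.9068

Percentage change = ((1 + 0.38)^6 − 1) × 100% ≈ 590.7%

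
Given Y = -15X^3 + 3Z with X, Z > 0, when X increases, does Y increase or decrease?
Y decreases

Taking the partial derivative:
∂Y/∂X = -45X^2

∂Y/∂X = -45X^2 < 0 (assuming positive values)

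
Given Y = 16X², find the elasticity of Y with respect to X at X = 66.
Elasticity = 2

Elasticity = (dY/dX) · (X/Y)

dY/dX = 32·X
At X = 66: dY/dX = 2112, Y = 69696

Elasticity = 2112 · (66 / 69696) = 2

Interpretation: for a small percentage change in X, the percentage change in Y is approximately 2.00 times as large.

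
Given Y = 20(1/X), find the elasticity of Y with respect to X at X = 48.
Elasticity = -1

Elasticity = (dY/dX) · (X/Y)

dY/dX = -20/X²
At X = 48: dY/dX = -5/576, Y = 5/12

Elasticity = (-5/576) · (48 / (5/12)) = -1

Interpretation: for a small percentage change in X, the percentage change in Y is approximately -1.00 times as large.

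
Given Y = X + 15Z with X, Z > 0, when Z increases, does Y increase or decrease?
Y increases

Taking the partial derivative:
∂Y/∂Z = 15

∂Y/∂Z = 15 > 0 (assuming positive values)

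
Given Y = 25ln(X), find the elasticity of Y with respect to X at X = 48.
Elasticity = 1/ln(48) ≈ 0.2583

Elasticity = (dY/dX) · (X/Y)

dY/dX = 25/X
At X = 48: dY/dX = 25/48, Y = 25·ln(48)

Elasticity = (25/48) · (48 / (25·ln(48))) = 1/ln(48) ≈ 0.2583

Interpretation: for a small percentage change in X, the percentage change in Y is approximately 0.26 times as large.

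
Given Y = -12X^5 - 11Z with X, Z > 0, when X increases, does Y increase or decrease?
Y decreases

Taking the partial derivative:
∂Y/∂X = -60X^4

∂Y/∂X = -60X^4 < 0 (assuming positive values)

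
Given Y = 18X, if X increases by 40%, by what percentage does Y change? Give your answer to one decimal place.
40.0%

For Y = 18X:
If X → X(1 + 0.4)
Then Y → Y · (1 + 0.4)^1
     = Y · 1.4000

Percentage change = ((1 + 0.4)^1 − 1) × 100% = 40.0%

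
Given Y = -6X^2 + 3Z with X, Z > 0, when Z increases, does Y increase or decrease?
Y increases

Taking the partial derivative:
∂Y/∂Z = 3

∂Y/∂Z = 3 > 0 (assuming positive values)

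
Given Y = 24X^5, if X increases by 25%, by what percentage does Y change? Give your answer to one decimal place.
205.2%

For Y = 24X^5:
If X → X(1 + 0.25)
Then Y → Y · (1 + 0.25)^5
     ≈ Y · 3.0518

Percentage change = ((1 + 0.25)^5 − 1) × 100% ≈ 205.2%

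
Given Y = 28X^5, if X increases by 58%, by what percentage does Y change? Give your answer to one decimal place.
884.7%

For Y = 28X^5:
If X → X(1 + 0.58)
Then Y → Y · (1 + 0.58)^5
     ≈ Y · 9.8466

Percentage change = ((1 + 0.58)^5 − 1) × 100% ≈ 884.7%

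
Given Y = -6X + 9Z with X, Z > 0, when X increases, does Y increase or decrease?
Y decreases

Taking the partial derivative:
∂Y/∂X = -6

∂Y/∂X = -6 < 0 (assuming positive values)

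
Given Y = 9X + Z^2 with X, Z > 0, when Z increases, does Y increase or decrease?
Y increases

Taking the partial derivative:
∂Y/∂Z = 2Z

∂Y/∂Z = 2Z > 0 (assuming positive values)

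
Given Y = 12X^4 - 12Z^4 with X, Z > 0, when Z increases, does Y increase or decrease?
Y decreases

Taking the partial derivative:
∂Y/∂Z = -48Z^3

∂Y/∂Z = -48Z^3 < 0 (assuming positive values)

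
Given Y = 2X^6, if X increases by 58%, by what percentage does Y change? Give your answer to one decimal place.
1455.8%

For Y = 2X^6:
If X → X(1 + 0.58)
Then Y → Y · (1 + 0.58)^6
     ≈ Y · 15.5576

Percentage change = ((1 + 0.58)^6 − 1) × 100% ≈ 1455.8%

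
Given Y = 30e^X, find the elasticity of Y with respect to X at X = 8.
Elasticity = 8

Elasticity = (dY/dX) · (X/Y)

dY/dX = 30·e^X
At X = 8: dY/dX = 30·e^8, Y = 30·e^8

Elasticity = (30·e^8) · (8 / (30·e^8)) = 8

Interpretation: for a small percentage change in X, the percentage change in Y is approximately 8.00 times as large.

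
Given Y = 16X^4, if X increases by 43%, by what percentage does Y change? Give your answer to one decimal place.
318.2%

For Y = 16X^4:
If X → X(1 + 0.43)
Then Y → Y · (1 + 0.43)^4
     ≈ Y · 4.1816

Percentage change = ((1 + 0.43)^4 − 1) × 100% ≈ 318.2%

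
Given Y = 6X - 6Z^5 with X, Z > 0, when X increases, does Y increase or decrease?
Y increases

Taking the partial derivative:
∂Y/∂X = 6

∂Y/∂X = 6 > 0 (assuming positive values)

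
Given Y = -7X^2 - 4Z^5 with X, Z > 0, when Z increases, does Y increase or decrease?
Y decreases

Taking the partial derivative:
∂Y/∂Z = -20Z^4

∂Y/∂Z = -20Z^4 < 0 (assuming positive values)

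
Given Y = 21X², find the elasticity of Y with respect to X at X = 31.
Elasticity = 2

Elasticity = (dY/dX) · (X/Y)

dY/dX = 42·X
At X = 31: dY/dX = 1302, Y = 20181

Elasticity = 1302 · (31 / 20181) = 2

Interpretation: for a small percentage change in X, the percentage change in Y is approximately 2.00 times as large.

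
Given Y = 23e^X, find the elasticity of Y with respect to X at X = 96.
Elasticity = 96

Elasticity = (dY/dX) · (X/Y)

dY/dX = 23·e^X
At X = 96: dY/dX = 23·e^96, Y = 23·e^96

Elasticity = (23·e^96) · (96 / (23·e^96)) = 96

Interpretation: for a small percentage change in X, the percentage change in Y is approximately 96.00 times as large.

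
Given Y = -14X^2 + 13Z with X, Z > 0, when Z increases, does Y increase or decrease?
Y increases

Taking the partial derivative:
∂Y/∂Z = 13

∂Y/∂Z = 13 > 0 (assuming positive values)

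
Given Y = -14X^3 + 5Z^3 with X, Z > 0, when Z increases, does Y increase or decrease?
Y increases

Taking the partial derivative:
∂Y/∂Z = 15Z^2

∂Y/∂Z = 15Z^2 > 0 (assuming positive values)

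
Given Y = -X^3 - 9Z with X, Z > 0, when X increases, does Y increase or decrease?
Y decreases

Taking the partial derivative:
∂Y/∂X = -3X^2

∂Y/∂X = -3X^2 < 0 (assuming positive values)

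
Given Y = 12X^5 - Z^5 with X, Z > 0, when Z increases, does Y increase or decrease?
Y decreases

Taking the partial derivative:
∂Y/∂Z = -5Z^4

∂Y/∂Z = -5Z^4 < 0 (assuming positive values)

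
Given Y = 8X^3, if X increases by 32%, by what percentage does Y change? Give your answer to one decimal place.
130.0%

For Y = 8X^3:
If X → X(1 + 0.32)
Then Y → Y · (1 + 0.32)^3
     ≈ Y · 2.3000

Percentage change = ((1 + 0.32)^3 − 1) × 100% ≈ 130.0%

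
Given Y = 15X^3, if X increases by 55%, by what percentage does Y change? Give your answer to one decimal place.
272.4%

For Y = 15X^3:
If X → X(1 + 0.55)
Then Y → Y · (1 + 0.55)^3
     ≈ Y · 3.7239

Percentage change = ((1 + 0.55)^3 − 1) × 100% ≈ 272.4%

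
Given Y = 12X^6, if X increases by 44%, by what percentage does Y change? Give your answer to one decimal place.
791.6%

For Y = 12X^6:
If X → X(1 + 0.44)
Then Y → Y · (1 + 0.44)^6
     ≈ Y · 8.9161

Percentage change = ((1 + 0.44)^6 − 1) × 100% ≈ 791.6%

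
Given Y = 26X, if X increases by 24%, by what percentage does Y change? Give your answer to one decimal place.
24.0%

For Y = 26X:
If X → X(1 + 0.24)
Then Y → Y · (1 + 0.24)^1
     = Y · 1.2400

Percentage change = ((1 + 0.24)^1 − 1) × 100% = 24.0%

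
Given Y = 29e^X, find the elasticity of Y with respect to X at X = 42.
Elasticity = 42

Elasticity = (dY/dX) · (X/Y)

dY/dX = 29·e^X
At X = 42: dY/dX = 29·e^42, Y = 29·e^42

Elasticity = (29·e^42) · (42 / (29·e^42)) = 42

Interpretation: for a small percentage change in X, the percentage change in Y is approximately 42.00 times as large.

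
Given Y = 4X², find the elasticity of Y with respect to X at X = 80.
Elasticity = 2

Elasticity = (dY/dX) · (X/Y)

dY/dX = 8·X
At X = 80: dY/dX = 640, Y = 25600

Elasticity = 640 · (80 / 25600) = 2

Interpretation: for a small percentage change in X, the percentage change in Y is approximately 2.00 times as large.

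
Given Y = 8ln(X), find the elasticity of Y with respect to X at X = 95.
Elasticity = 1/ln(95) ≈ 0.2196

Elasticity = (dY/dX) · (X/Y)

dY/dX = 8/X
At X = 95: dY/dX = 8/95, Y = 8·ln(95)

Elasticity = (8/95) · (95 / (8·ln(95))) = 1/ln(95) ≈ 0.2196

Interpretation: for a small percentage change in X, the percentage change in Y is approximately 0.22 times as large.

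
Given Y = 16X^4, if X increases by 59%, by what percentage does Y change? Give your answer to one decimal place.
539.1%

For Y = 16X^4:
If X → X(1 + 0.59)
Then Y → Y · (1 + 0.59)^4
     ≈ Y · 6.3913

Percentage change = ((1 + 0.59)^4 − 1) × 100% ≈ 539.1%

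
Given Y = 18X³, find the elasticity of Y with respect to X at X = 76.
Elasticity = 3

Elasticity = (dY/dX) · (X/Y)

dY/dX = 54·X²
At X = 76: dY/dX = 311904, Y = 7901568

Elasticity = 311904 · (76 / 7901568) = 3

Interpretation: for a small percentage change in X, the percentage change in Y is approximately 3.00 times as large.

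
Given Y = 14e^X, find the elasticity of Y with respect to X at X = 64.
Elasticity = 64

Elasticity = (dY/dX) · (X/Y)

dY/dX = 14·e^X
At X = 64: dY/dX = 14·e^64, Y = 14·e^64

Elasticity = (14·e^64) · (64 / (14·e^64)) = 64

Interpretation: for a small percentage change in X, the percentage change in Y is approximately 64.00 times as large.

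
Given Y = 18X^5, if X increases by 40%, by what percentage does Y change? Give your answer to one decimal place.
437.8%

For Y = 18X^5:
If X → X(1 + 0.4)
Then Y → Y · (1 + 0.4)^5
     ≈ Y · 5.3782

Percentage change = ((1 + 0.4)^5 − 1) × 100% ≈ 437.8%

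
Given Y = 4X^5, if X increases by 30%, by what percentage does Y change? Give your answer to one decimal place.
271.3%

For Y = 4X^5:
If X → X(1 + 0.3)
Then Y → Y · (1 + 0.3)^5
     ≈ Y · 3.7129

Percentage change = ((1 + 0.3)^5 − 1) × 100% ≈ 271.3%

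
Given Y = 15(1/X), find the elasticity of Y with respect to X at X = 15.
Elasticity = -1

Elasticity = (dY/dX) · (X/Y)

dY/dX = -15/X²
At X = 15: dY/dX = -1/15, Y = 1

Elasticity = (-1/15) · (15 / 1) = -1

Interpretation: for a small percentage change in X, the percentage change in Y is approximately -1.00 times as large.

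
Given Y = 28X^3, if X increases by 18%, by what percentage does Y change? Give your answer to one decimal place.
64.3%

For Y = 28X^3:
If X → X(1 + 0.18)
Then Y → Y · (1 + 0.18)^3
     ≈ Y · 1.6430

Percentage change = ((1 + 0.18)^3 − 1) × 100% ≈ 64.3%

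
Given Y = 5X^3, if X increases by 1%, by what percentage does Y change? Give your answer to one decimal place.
3.0%

For Y = 5X^3:
If X → X(1 + 0.01)
Then Y → Y · (1 + 0.01)^3
     ≈ Y · 1.0303

Percentage change = ((1 + 0.01)^3 − 1) × 100% ≈ 3.0%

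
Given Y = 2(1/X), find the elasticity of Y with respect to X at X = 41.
Elasticity = -1

Elasticity = (dY/dX) · (X/Y)

dY/dX = -2/X²
At X = 41: dY/dX = -2/1681, Y = 2/41

Elasticity = (-2/1681) · (41 / (2/41)) = -1

Interpretation: for a small percentage change in X, the percentage change in Y is approximately -1.00 times as large.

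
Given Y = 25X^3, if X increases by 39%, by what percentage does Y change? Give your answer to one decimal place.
168.6%

For Y = 25X^3:
If X → X(1 + 0.39)
Then Y → Y · (1 + 0.39)^3
     ≈ Y · 2.6856

Percentage change = ((1 + 0.39)^3 − 1) × 100% ≈ 168.6%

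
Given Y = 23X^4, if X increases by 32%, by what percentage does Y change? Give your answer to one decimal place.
203.6%

For Y = 23X^4:
If X → X(1 + 0.32)
Then Y → Y · (1 + 0.32)^4
     ≈ Y · 3.0360

Percentage change = ((1 + 0.32)^4 − 1) × 100% ≈ 203.6%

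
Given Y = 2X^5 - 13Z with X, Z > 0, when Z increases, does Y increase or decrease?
Y decreases

Taking the partial derivative:
∂Y/∂Z = -13

∂Y/∂Z = -13 < 0 (assuming positive values)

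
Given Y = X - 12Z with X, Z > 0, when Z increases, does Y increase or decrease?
Y decreases

Taking the partial derivative:
∂Y/∂Z = -12

∂Y/∂Z = -12 < 0 (assuming positive values)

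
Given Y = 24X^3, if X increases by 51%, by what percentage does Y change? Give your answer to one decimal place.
244.3%

For Y = 24X^3:
If X → X(1 + 0.51)
Then Y → Y · (1 + 0.51)^3
     ≈ Y · 3.4430

Percentage change = ((1 + 0.51)^3 − 1) × 100% ≈ 244.3%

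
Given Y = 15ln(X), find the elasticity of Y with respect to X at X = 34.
Elasticity = 1/ln(34) ≈ 0.2836

Elasticity = (dY/dX) · (X/Y)

dY/dX = 15/X
At X = 34: dY/dX = 15/34, Y = 15·ln(34)

Elasticity = (15/34) · (34 / (15·ln(34))) = 1/ln(34) ≈ 0.2836

Interpretation: for a small percentage change in X, the percentage change in Y is approximately 0.28 times as large.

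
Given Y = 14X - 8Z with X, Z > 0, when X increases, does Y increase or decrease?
Y increases

Taking the partial derivative:
∂Y/∂X = 14

∂Y/∂X = 14 > 0 (assuming positive values)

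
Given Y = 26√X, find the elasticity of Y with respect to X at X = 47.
Elasticity = 1/2

Elasticity = (dY/dX) · (X/Y)

dY/dX = 13/√X
At X = 47: dY/dX = 13·√47/47, Y = 26·√47

Elasticity = (13·√47/47) · (47 / (26·√47)) = 1/2

Interpretation: for a small percentage change in X, the percentage change in Y is approximately 0.50 times as large.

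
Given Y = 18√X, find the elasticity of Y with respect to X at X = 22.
Elasticity = 1/2

Elasticity = (dY/dX) · (X/Y)

dY/dX = 9/√X
At X = 22: dY/dX = 9·√22/22, Y = 18·√22

Elasticity = (9·√22/22) · (22 / (18·√22)) = 1/2

Interpretation: for a small percentage change in X, the percentage change in Y is approximately 0.50 times as large.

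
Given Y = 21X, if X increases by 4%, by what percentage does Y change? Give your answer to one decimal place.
4.0%

For Y = 21X:
If X → X(1 + 0.04)
Then Y → Y · (1 + 0.04)^1
     = Y · 1.0400

Percentage change = ((1 + 0.04)^1 − 1) × 100% = 4.0%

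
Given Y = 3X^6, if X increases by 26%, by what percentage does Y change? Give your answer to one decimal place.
300.2%

For Y = 3X^6:
If X → X(1 + 0.26)
Then Y → Y · (1 + 0.26)^6
     ≈ Y · 4.0015

Percentage change = ((1 + 0.26)^6 − 1) × 100% ≈ 300.2%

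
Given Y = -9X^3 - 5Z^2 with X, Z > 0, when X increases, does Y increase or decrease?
Y decreases

Taking the partial derivative:
∂Y/∂X = -27X^2

∂Y/∂X = -27X^2 < 0 (assuming positive values)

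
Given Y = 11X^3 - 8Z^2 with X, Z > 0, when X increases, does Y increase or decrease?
Y increases

Taking the partial derivative:
∂Y/∂X = 33X^2

∂Y/∂X = 33X^2 > 0 (assuming positive values)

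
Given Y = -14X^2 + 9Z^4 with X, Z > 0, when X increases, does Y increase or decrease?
Y decreases

Taking the partial derivative:
∂Y/∂X = -28X

∂Y/∂X = -28X < 0 (assuming positive values)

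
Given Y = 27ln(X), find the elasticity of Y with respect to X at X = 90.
Elasticity = 1/ln(90) ≈ 0.2222

Elasticity = (dY/dX) · (X/Y)

dY/dX = 27/X
At X = 90: dY/dX = 3/10, Y = 27·ln(90)

Elasticity = (3/10) · (90 / (27·ln(90))) = 1/ln(90) ≈ 0.2222

Interpretation: for a small percentage change in X, the percentage change in Y is approximately 0.22 times as large.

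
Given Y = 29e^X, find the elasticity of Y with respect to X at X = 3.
Elasticity = 3

Elasticity = (dY/dX) · (X/Y)

dY/dX = 29·e^X
At X = 3: dY/dX = 29·e^3, Y = 29·e^3

Elasticity = (29·e^3) · (3 / (29·e^3)) = 3

Interpretation: for a small percentage change in X, the percentage change in Y is approximately 3.00 times as large.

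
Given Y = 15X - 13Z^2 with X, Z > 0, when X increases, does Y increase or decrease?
Y increases

Taking the partial derivative:
∂Y/∂X = 15

∂Y/∂X = 15 > 0 (assuming positive values)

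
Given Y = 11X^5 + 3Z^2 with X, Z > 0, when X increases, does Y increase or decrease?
Y increases

Taking the partial derivative:
∂Y/∂X = 55X^4

∂Y/∂X = 55X^4 > 0 (assuming positive values)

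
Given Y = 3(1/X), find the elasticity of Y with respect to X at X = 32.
Elasticity = -1

Elasticity = (dY/dX) · (X/Y)

dY/dX = -3/X²
At X = 32: dY/dX = -3/1024, Y = 3/32

Elasticity = (-3/1024) · (32 / (3/32)) = -1

Interpretation: for a small percentage change in X, the percentage change in Y is approximately -1.00 times as large.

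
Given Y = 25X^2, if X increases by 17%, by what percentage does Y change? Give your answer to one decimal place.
36.9%

For Y = 25X^2:
If X → X(1 + 0.17)
Then Y → Y · (1 + 0.17)^2
     = Y · 1.3689

Percentage change = ((1 + 0.17)^2 − 1) × 100% ≈ 36.9%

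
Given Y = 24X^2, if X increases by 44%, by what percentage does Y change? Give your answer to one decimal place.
107.4%

For Y = 24X^2:
If X → X(1 + 0.44)
Then Y → Y · (1 + 0.44)^2
     = Y · 2.0736

Percentage change = ((1 + 0.44)^2 − 1) × 100% ≈ 107.4%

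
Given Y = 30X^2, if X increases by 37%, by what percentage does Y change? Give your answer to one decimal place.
87.7%

For Y = 30X^2:
If X → X(1 + 0.37)
Then Y → Y · (1 + 0.37)^2
     = Y · 1.8769

Percentage change = ((1 + 0.37)^2 − 1) × 100% ≈ 87.7%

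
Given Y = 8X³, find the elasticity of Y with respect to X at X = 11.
Elasticity = 3

Elasticity = (dY/dX) · (X/Y)

dY/dX = 24·X²
At X = 11: dY/dX = 2904, Y = 10648

Elasticity = 2904 · (11 / 10648) = 3

Interpretation: for a small percentage change in X, the percentage change in Y is approximately 3.00 times as large.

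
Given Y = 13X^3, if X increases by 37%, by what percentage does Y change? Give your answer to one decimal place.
157.1%

For Y = 13X^3:
If X → X(1 + 0.37)
Then Y → Y · (1 + 0.37)^3
     ≈ Y · 2.5714

Percentage change = ((1 + 0.37)^3 − 1) × 100% ≈ 157.1%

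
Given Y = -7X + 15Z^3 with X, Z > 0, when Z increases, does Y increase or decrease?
Y increases

Taking the partial derivative:
∂Y/∂Z = 45Z^2

∂Y/∂Z = 45Z^2 > 0 (assuming positive values)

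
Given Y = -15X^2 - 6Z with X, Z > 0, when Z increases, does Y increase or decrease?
Y decreases

Taking the partial derivative:
∂Y/∂Z = -6

∂Y/∂Z = -6 < 0 (assuming positive values)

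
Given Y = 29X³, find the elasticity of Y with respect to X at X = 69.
Elasticity = 3

Elasticity = (dY/dX) · (X/Y)

dY/dX = 87·X²
At X = 69: dY/dX = 414207, Y = 9526761

Elasticity = 414207 · (69 / 9526761) = 3

Interpretation: for a small percentage change in X, the percentage change in Y is approximately 3.00 times as large.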